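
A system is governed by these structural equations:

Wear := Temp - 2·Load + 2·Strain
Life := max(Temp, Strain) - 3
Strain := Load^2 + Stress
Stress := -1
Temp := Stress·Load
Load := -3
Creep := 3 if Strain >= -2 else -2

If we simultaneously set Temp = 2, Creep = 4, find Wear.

24

The joint intervention fixes Temp = 2, Creep = 4, removing each variable's own equation.
Strain = Load^2 + Stress  [with Load=-3, Stress=-1]  = 8
Wear = Temp - 2·Load + 2·Strain  [with Temp=2, Load=-3, Strain=8]  = 24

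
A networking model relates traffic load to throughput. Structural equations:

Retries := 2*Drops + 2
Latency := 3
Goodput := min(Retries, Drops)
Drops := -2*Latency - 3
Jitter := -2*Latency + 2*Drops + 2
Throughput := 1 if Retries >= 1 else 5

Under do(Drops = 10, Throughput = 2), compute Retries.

22

Under do(Drops = 10, Throughput = 2), each intervened variable's structural equation is replaced by its fixed value.
Retries = 2*Drops + 2  [with Drops=10]  = 22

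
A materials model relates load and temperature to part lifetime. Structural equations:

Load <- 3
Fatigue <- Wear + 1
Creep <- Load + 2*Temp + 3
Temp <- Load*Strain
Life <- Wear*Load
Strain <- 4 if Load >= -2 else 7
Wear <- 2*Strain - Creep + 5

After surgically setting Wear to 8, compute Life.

24

Under do(Wear=8), the mechanism Wear <- 2*Strain - Creep + 5 is discarded; Wear is fixed at 8.
Life = Wear*Load  [with Wear=8, Load=3]  = 24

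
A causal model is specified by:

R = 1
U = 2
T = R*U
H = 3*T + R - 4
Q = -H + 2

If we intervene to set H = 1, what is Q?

Intervening sets H = 1 and removes its equation (H = 3*T + R - 4).
Q = -H + 2  [with H=1]  = 1

1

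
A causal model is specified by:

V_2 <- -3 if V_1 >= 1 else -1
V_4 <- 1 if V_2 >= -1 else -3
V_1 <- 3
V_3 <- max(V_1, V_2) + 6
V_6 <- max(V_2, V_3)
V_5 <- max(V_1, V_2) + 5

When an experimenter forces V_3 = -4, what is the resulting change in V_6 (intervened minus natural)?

The intervention breaks the incoming arrows to V_3: V_3 <- max(V_1, V_2) + 6 no longer applies, and V_3 = -4.
V_2 = -3 if V_1 >= 1 else -1  [with V_1=3]  = -3
V_6 = max(V_2, V_3)  [with V_2=-3, V_3=-4]  = -3
Without intervention: V_2 = -3 if V_1 >= 1 else -1  [with V_1=3]  = -3; V_3 = max(V_1, V_2) + 6  [with V_1=3, V_2=-3]  = 9; V_6 = max(V_2, V_3)  [with V_2=-3, V_3=9]  = 9.
Change = -3 − 9 = -12.

-12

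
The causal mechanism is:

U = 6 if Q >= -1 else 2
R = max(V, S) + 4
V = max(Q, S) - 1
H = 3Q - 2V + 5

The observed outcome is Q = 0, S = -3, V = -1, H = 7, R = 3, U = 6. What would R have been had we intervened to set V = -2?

do(V=-2) replaces the equation V = max(Q, S) - 1 with the constant V = -2.
R = max(V, S) + 4  [with V=-2, S=-3]  = 2

2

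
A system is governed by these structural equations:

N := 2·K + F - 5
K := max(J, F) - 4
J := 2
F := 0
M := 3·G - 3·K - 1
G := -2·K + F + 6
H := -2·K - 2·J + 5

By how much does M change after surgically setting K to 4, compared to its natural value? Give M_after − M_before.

-54

The intervention breaks the incoming arrows to K: K := max(J, F) - 4 no longer applies, and K = 4.
G = -2·K + F + 6  [with K=4, F=0]  = -2
M = 3·G - 3·K - 1  [with G=-2, K=4]  = -19
Without intervention: K = max(J, F) - 4  [with J=2, F=0]  = -2; G = -2·K + F + 6  [with K=-2, F=0]  = 10; M = 3·G - 3·K - 1  [with G=10, K=-2]  = 35.
Change = -19 − 35 = -54.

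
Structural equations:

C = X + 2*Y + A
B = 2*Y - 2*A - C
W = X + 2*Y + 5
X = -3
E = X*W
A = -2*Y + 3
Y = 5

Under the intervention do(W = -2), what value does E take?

The intervention breaks the incoming arrows to W: W = X + 2*Y + 5 no longer applies, and W = -2.
E = X*W  [with X=-3, W=-2]  = 6

6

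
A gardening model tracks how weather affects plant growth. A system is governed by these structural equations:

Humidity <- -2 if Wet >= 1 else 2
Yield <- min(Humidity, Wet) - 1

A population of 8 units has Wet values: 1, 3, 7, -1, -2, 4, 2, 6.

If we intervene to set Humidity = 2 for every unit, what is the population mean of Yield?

0

do(Humidity=2) breaks Humidity's dependence on Wet. With Humidity=2 fixed, Yield across the units is 0, 1, 1, -2, -3, 1, 1, 1, mean 0.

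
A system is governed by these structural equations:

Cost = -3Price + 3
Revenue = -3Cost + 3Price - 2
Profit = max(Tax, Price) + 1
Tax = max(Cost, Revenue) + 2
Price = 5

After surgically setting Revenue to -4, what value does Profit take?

6

do(Revenue=-4) replaces the equation Revenue = -3Cost + 3Price - 2 with the constant Revenue = -4.
Cost = -3Price + 3  [with Price=5]  = -12
Tax = max(Cost, Revenue) + 2  [with Cost=-12, Revenue=-4]  = -2
Profit = max(Tax, Price) + 1  [with Tax=-2, Price=5]  = 6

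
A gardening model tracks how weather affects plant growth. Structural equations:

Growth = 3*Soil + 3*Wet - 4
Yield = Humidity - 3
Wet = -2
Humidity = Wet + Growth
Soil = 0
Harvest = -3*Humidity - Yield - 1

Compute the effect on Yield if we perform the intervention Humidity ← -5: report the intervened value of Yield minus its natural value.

Intervening sets Humidity = -5 and removes its equation (Humidity = Wet + Growth).
Yield = Humidity - 3  [with Humidity=-5]  = -8
Without intervention: Growth = 3*Soil + 3*Wet - 4  [with Soil=0, Wet=-2]  = -10; Humidity = Wet + Growth  [with Wet=-2, Growth=-10]  = -12; Yield = Humidity - 3  [with Humidity=-12]  = -15.
Change = -8 − (-15) = 7.

7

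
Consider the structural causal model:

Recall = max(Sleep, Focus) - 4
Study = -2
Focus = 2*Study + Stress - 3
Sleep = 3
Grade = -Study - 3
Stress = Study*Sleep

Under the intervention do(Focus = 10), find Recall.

6

Intervening sets Focus = 10 and removes its equation (Focus = 2*Study + Stress - 3).
Recall = max(Sleep, Focus) - 4  [with Sleep=3, Focus=10]  = 6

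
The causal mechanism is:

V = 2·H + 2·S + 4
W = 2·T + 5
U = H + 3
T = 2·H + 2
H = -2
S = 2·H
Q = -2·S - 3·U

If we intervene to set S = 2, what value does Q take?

The intervention breaks the incoming arrows to S: S = 2·H no longer applies, and S = 2.
U = H + 3  [with H=-2]  = 1
Q = -2·S - 3·U  [with S=2, U=1]  = -7

-7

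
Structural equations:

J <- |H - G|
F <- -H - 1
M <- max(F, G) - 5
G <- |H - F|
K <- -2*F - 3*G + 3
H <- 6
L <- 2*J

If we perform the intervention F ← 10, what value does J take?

2

Under do(F=10), the mechanism F <- -H - 1 is discarded; F is fixed at 10.
G = |H - F|  [with H=6, F=10]  = 4
J = |H - G|  [with H=6, G=4]  = 2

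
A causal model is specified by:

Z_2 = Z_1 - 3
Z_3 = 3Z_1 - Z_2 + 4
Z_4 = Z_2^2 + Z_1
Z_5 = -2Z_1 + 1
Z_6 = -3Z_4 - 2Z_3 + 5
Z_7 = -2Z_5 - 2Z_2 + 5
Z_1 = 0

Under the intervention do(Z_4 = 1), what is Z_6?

Under do(Z_4=1), the mechanism Z_4 = Z_2^2 + Z_1 is discarded; Z_4 is fixed at 1.
Z_2 = Z_1 - 3  [with Z_1=0]  = -3
Z_3 = 3Z_1 - Z_2 + 4  [with Z_1=0, Z_2=-3]  = 7
Z_6 = -3Z_4 - 2Z_3 + 5  [with Z_4=1, Z_3=7]  = -12

-12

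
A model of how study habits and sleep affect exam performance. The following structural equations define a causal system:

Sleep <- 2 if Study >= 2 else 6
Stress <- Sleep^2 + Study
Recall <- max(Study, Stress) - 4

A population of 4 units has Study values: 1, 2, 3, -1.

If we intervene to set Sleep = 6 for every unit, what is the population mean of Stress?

Under do(Sleep=6), Sleep's equation is replaced by Sleep=6 for every unit. Per-unit Stress: 37, 38, 39, 35. Mean = 37.25.

37.25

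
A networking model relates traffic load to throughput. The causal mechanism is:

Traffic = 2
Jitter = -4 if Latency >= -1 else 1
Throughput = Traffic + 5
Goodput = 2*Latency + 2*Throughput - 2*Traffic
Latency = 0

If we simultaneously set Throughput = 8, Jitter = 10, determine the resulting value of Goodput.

The joint intervention fixes Throughput = 8, Jitter = 10, removing each variable's own equation.
Goodput = 2*Latency + 2*Throughput - 2*Traffic  [with Latency=0, Throughput=8, Traffic=2]  = 12

12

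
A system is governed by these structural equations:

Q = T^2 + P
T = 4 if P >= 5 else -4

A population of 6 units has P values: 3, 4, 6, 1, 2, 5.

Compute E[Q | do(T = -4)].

Under do(T=-4), T's equation is replaced by T=-4 for every unit. Per-unit Q: 19, 20, 22, 17, 18, 21. Mean = 19.5.

19.5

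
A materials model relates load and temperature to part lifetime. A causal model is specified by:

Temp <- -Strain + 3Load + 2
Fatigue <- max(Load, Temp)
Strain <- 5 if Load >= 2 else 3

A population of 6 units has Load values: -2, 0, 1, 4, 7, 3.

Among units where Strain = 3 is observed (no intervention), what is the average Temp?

-2

Observing Strain=3 restricts to units where Strain's equation naturally yields 3: Load ∈ {-2, 0, 1}. In that subpopulation Temp = -7, -1, 2, mean -2.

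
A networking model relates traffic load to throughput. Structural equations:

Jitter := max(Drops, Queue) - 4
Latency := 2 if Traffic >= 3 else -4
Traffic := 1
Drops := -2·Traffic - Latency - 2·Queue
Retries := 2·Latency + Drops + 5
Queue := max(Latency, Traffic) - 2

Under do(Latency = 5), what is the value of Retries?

2

do(Latency=5) replaces the equation Latency := 2 if Traffic >= 3 else -4 with the constant Latency = 5.
Queue = max(Latency, Traffic) - 2  [with Latency=5, Traffic=1]  = 3
Drops = -2·Traffic - Latency - 2·Queue  [with Traffic=1, Latency=5, Queue=3]  = -13
Retries = 2·Latency + Drops + 5  [with Latency=5, Drops=-13]  = 2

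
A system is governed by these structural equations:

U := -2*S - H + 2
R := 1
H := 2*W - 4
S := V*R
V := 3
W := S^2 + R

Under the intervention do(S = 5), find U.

-56

The intervention breaks the incoming arrows to S: S := V*R no longer applies, and S = 5.
W = S^2 + R  [with S=5, R=1]  = 26
H = 2*W - 4  [with W=26]  = 48
U = -2*S - H + 2  [with S=5, H=48]  = -56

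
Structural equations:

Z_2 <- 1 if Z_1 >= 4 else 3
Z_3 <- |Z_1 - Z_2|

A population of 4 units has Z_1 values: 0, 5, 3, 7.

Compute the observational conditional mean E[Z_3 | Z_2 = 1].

Conditioning on Z_2=1 selects the 2 unit(s) with Z_1 ∈ {5, 7}. Their Z_3 values: 4, 6. Mean = 5.

5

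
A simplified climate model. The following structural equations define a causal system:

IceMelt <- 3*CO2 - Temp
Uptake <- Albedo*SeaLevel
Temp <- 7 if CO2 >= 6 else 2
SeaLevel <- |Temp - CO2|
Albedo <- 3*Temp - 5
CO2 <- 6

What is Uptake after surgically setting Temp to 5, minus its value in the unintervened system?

Under do(Temp=5), the mechanism Temp <- 7 if CO2 >= 6 else 2 is discarded; Temp is fixed at 5.
Albedo = 3*Temp - 5  [with Temp=5]  = 10
SeaLevel = |Temp - CO2|  [with Temp=5, CO2=6]  = 1
Uptake = Albedo*SeaLevel  [with Albedo=10, SeaLevel=1]  = 10
Without intervention: Temp = 7 if CO2 >= 6 else 2  [with CO2=6]  = 7; Albedo = 3*Temp - 5  [with Temp=7]  = 16; SeaLevel = |Temp - CO2|  [with Temp=7, CO2=6]  = 1; Uptake = Albedo*SeaLevel  [with Albedo=16, SeaLevel=1]  = 16.
Change = 10 − 16 = -6.

-6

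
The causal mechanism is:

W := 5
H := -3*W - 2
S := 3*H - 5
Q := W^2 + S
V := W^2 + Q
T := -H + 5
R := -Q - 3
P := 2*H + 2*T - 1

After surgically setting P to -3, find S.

-56

Under do(P=-3), the mechanism P := 2*H + 2*T - 1 is discarded; P is fixed at -3.
No directed path runs from P to S, so S keeps its natural value.
H = -3*W - 2  [with W=5]  = -17
S = 3*H - 5  [with H=-17]  = -56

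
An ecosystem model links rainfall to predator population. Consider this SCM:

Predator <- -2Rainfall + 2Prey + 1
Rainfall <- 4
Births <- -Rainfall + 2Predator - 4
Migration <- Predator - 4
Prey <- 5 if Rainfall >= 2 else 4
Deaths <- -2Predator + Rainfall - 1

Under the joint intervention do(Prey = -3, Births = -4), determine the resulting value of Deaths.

29

Setting Prey = -3, Births = -4 by intervention discards those variables' equations.
Predator = -2Rainfall + 2Prey + 1  [with Rainfall=4, Prey=-3]  = -13
Deaths = -2Predator + Rainfall - 1  [with Predator=-13, Rainfall=4]  = 29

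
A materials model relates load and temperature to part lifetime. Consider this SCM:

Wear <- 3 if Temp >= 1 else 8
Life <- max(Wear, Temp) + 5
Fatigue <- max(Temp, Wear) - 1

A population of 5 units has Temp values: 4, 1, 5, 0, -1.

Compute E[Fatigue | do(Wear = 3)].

The intervention sets Wear=3 in all 5 units regardless of Temp. Recomputing Fatigue per unit gives 3, 2, 4, 2, 2; average 2.6.

2.6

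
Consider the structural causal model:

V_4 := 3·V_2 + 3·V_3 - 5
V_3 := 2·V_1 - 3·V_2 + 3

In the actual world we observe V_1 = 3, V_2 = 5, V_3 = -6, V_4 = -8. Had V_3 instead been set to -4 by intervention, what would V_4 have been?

-2

The intervention breaks the incoming arrows to V_3: V_3 := 2·V_1 - 3·V_2 + 3 no longer applies, and V_3 = -4.
V_4 = 3·V_2 + 3·V_3 - 5  [with V_2=5, V_3=-4]  = -2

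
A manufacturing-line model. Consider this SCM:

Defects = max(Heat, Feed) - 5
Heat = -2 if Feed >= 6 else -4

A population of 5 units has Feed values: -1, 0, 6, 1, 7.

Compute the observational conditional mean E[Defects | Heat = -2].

E[Defects|Heat=-2] averages over only the 2 units with Heat=-2 (Feed = 6, 7): Defects = 1, 2, mean 1.5.

1.5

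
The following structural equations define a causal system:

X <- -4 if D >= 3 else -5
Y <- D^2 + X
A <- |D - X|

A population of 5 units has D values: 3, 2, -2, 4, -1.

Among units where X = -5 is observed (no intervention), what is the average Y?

Conditioning on X=-5 selects the 3 unit(s) with D ∈ {2, -2, -1}. Their Y values: -1, -1, -4. Mean = -2.

-2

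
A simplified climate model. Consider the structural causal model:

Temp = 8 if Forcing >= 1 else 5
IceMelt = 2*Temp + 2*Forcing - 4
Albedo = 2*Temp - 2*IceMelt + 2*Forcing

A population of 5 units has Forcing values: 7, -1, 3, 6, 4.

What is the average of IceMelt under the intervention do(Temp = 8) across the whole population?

do(Temp=8) breaks Temp's dependence on Forcing. With Temp=8 fixed, IceMelt across the units is 26, 10, 18, 24, 20, mean 19.6.

19.6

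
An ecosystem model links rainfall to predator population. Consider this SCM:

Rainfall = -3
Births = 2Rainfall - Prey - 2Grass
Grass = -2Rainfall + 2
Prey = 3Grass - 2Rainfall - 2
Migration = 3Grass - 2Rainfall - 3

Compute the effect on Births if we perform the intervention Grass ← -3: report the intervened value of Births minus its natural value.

Under do(Grass=-3), the mechanism Grass = -2Rainfall + 2 is discarded; Grass is fixed at -3.
Prey = 3Grass - 2Rainfall - 2  [with Grass=-3, Rainfall=-3]  = -5
Births = 2Rainfall - Prey - 2Grass  [with Rainfall=-3, Prey=-5, Grass=-3]  = 5
Without intervention: Grass = -2Rainfall + 2  [with Rainfall=-3]  = 8; Prey = 3Grass - 2Rainfall - 2  [with Grass=8, Rainfall=-3]  = 28; Births = 2Rainfall - Prey - 2Grass  [with Rainfall=-3, Prey=28, Grass=8]  = -50.
Change = 5 − (-50) = 55.

55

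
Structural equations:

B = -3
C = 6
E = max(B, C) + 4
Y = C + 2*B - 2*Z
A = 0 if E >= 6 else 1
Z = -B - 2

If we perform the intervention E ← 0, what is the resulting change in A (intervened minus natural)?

1

The intervention breaks the incoming arrows to E: E = max(B, C) + 4 no longer applies, and E = 0.
A = 0 if E >= 6 else 1  [with E=0]  = 1
Without intervention: E = max(B, C) + 4  [with B=-3, C=6]  = 10; A = 0 if E >= 6 else 1  [with E=10]  = 0.
Change = 1 − 0 = 1.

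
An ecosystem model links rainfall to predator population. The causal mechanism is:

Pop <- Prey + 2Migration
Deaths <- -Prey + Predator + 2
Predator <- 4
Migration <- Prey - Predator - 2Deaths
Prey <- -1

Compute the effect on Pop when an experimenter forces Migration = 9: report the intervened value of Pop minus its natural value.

Intervening sets Migration = 9 and removes its equation (Migration <- Prey - Predator - 2Deaths).
Pop = Prey + 2Migration  [with Prey=-1, Migration=9]  = 17
Without intervention: Deaths = -Prey + Predator + 2  [with Prey=-1, Predator=4]  = 7; Migration = Prey - Predator - 2Deaths  [with Prey=-1, Predator=4, Deaths=7]  = -19; Pop = Prey + 2Migration  [with Prey=-1, Migration=-19]  = -39.
Change = 17 − (-39) = 56.

56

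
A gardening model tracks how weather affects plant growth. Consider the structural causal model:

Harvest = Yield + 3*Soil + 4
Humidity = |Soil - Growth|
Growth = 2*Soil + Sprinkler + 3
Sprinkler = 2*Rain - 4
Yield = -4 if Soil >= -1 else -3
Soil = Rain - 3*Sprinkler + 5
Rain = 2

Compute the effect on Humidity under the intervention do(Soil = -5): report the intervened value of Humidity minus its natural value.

-8

do(Soil=-5) replaces the equation Soil = Rain - 3*Sprinkler + 5 with the constant Soil = -5.
Sprinkler = 2*Rain - 4  [with Rain=2]  = 0
Growth = 2*Soil + Sprinkler + 3  [with Soil=-5, Sprinkler=0]  = -7
Humidity = |Soil - Growth|  [with Soil=-5, Growth=-7]  = 2
Without intervention: Sprinkler = 2*Rain - 4  [with Rain=2]  = 0; Soil = Rain - 3*Sprinkler + 5  [with Rain=2, Sprinkler=0]  = 7; Growth = 2*Soil + Sprinkler + 3  [with Soil=7, Sprinkler=0]  = 17; Humidity = |Soil - Growth|  [with Soil=7, Growth=17]  = 10.
Change = 2 − 10 = -8.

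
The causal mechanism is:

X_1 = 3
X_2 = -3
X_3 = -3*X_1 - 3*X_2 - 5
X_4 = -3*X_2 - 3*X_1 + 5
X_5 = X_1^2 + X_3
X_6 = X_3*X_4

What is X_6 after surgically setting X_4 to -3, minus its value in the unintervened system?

Under do(X_4=-3), the mechanism X_4 = -3*X_2 - 3*X_1 + 5 is discarded; X_4 is fixed at -3.
X_3 = -3*X_1 - 3*X_2 - 5  [with X_1=3, X_2=-3]  = -5
X_6 = X_3*X_4  [with X_3=-5, X_4=-3]  = 15
Without intervention: X_3 = -3*X_1 - 3*X_2 - 5  [with X_1=3, X_2=-3]  = -5; X_4 = -3*X_2 - 3*X_1 + 5  [with X_2=-3, X_1=3]  = 5; X_6 = X_3*X_4  [with X_3=-5, X_4=5]  = -25.
Change = 15 − (-25) = 40.

40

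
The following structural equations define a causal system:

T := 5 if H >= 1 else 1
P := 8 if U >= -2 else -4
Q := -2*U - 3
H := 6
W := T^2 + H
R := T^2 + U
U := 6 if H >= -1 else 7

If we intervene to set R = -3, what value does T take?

5

Under do(R=-3), the mechanism R := T^2 + U is discarded; R is fixed at -3.
Since T is not a descendant of the intervened variable, it is unaffected.
T = 5 if H >= 1 else 1  [with H=6]  = 5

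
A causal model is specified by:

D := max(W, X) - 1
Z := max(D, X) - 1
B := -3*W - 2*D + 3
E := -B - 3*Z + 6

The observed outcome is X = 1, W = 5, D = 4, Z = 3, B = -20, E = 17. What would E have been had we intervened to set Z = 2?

20

Under do(Z=2), the mechanism Z := max(D, X) - 1 is discarded; Z is fixed at 2.
D = max(W, X) - 1  [with W=5, X=1]  = 4
B = -3*W - 2*D + 3  [with W=5, D=4]  = -20
E = -B - 3*Z + 6  [with B=-20, Z=2]  = 20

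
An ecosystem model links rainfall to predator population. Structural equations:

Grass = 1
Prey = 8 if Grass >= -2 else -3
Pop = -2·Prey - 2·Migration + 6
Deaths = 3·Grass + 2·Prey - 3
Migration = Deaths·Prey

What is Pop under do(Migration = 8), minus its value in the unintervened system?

Intervening sets Migration = 8 and removes its equation (Migration = Deaths·Prey).
Prey = 8 if Grass >= -2 else -3  [with Grass=1]  = 8
Pop = -2·Prey - 2·Migration + 6  [with Prey=8, Migration=8]  = -26
Without intervention: Prey = 8 if Grass >= -2 else -3  [with Grass=1]  = 8; Deaths = 3·Grass + 2·Prey - 3  [with Grass=1, Prey=8]  = 16; Migration = Deaths·Prey  [with Deaths=16, Prey=8]  = 128; Pop = -2·Prey - 2·Migration + 6  [with Prey=8, Migration=128]  = -266.
Change = -26 − (-266) = 240.

240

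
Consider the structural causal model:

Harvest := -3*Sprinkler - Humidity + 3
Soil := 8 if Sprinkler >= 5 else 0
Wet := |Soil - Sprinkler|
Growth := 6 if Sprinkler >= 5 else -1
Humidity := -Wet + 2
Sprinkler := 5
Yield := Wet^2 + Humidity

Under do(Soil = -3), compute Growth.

Under do(Soil=-3), the mechanism Soil := 8 if Sprinkler >= 5 else 0 is discarded; Soil is fixed at -3.
Since Growth is not a descendant of the intervened variable, it is unaffected.
Growth = 6 if Sprinkler >= 5 else -1  [with Sprinkler=5]  = 6

6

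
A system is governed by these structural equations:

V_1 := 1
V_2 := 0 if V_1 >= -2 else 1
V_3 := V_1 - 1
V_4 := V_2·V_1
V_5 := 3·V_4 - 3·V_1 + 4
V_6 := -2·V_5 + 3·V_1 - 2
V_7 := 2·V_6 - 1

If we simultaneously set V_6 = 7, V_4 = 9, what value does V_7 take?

Under do(V_6 = 7, V_4 = 9), each intervened variable's structural equation is replaced by its fixed value.
V_7 = 2·V_6 - 1  [with V_6=7]  = 13

13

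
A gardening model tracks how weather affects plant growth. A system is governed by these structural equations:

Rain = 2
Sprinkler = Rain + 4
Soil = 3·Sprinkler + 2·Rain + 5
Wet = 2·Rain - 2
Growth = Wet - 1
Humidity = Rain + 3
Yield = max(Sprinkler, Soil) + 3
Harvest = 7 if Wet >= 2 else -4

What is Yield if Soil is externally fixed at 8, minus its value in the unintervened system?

The intervention breaks the incoming arrows to Soil: Soil = 3·Sprinkler + 2·Rain + 5 no longer applies, and Soil = 8.
Sprinkler = Rain + 4  [with Rain=2]  = 6
Yield = max(Sprinkler, Soil) + 3  [with Sprinkler=6, Soil=8]  = 11
Without intervention: Sprinkler = Rain + 4  [with Rain=2]  = 6; Soil = 3·Sprinkler + 2·Rain + 5  [with Sprinkler=6, Rain=2]  = 27; Yield = max(Sprinkler, Soil) + 3  [with Sprinkler=6, Soil=27]  = 30.
Change = 11 − 30 = -19.

-19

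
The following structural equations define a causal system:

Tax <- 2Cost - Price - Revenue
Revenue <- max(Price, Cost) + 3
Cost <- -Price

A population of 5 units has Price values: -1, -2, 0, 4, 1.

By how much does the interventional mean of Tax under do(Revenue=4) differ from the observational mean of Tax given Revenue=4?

The intervention sets Revenue=4 in all 5 units regardless of Price. Recomputing Tax per unit gives -1, 2, -4, -16, -7; average -5.2.
Observing Revenue=4 restricts to units where Revenue's equation naturally yields 4: Price ∈ {-1, 1}. In that subpopulation Tax = -1, -7, mean -4.
Difference = -5.2 − (-4) = -1.2.

-1.2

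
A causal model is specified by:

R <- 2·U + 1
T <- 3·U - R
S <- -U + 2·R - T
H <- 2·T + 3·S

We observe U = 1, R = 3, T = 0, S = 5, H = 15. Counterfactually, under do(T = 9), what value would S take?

The intervention breaks the incoming arrows to T: T <- 3·U - R no longer applies, and T = 9.
R = 2·U + 1  [with U=1]  = 3
S = -U + 2·R - T  [with U=1, R=3, T=9]  = -4

-4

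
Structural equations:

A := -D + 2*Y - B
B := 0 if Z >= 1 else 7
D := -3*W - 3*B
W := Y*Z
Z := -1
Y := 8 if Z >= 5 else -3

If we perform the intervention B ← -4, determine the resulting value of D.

Intervening sets B = -4 and removes its equation (B := 0 if Z >= 1 else 7).
Y = 8 if Z >= 5 else -3  [with Z=-1]  = -3
W = Y*Z  [with Y=-3, Z=-1]  = 3
D = -3*W - 3*B  [with W=3, B=-4]  = 3

3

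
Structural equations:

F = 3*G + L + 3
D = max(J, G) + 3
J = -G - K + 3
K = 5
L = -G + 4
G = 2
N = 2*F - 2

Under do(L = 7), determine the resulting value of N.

Under do(L=7), the mechanism L = -G + 4 is discarded; L is fixed at 7.
F = 3*G + L + 3  [with G=2, L=7]  = 16
N = 2*F - 2  [with F=16]  = 30

30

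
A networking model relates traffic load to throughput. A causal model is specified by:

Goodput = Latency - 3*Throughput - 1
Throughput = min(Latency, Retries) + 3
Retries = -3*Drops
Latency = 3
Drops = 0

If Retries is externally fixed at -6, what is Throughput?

The intervention breaks the incoming arrows to Retries: Retries = -3*Drops no longer applies, and Retries = -6.
Throughput = min(Latency, Retries) + 3  [with Latency=3, Retries=-6]  = -3

-3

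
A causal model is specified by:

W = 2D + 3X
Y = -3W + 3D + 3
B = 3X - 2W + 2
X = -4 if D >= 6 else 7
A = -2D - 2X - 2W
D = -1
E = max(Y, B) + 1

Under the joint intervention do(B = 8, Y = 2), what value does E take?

Setting B = 8, Y = 2 by intervention discards those variables' equations.
E = max(Y, B) + 1  [with Y=2, B=8]  = 9

9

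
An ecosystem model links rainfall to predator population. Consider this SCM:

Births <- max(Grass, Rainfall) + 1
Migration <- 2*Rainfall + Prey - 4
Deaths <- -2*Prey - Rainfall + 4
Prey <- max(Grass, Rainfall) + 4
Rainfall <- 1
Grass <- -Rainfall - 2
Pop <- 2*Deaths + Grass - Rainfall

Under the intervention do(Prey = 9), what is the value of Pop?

The intervention breaks the incoming arrows to Prey: Prey <- max(Grass, Rainfall) + 4 no longer applies, and Prey = 9.
Grass = -Rainfall - 2  [with Rainfall=1]  = -3
Deaths = -2*Prey - Rainfall + 4  [with Prey=9, Rainfall=1]  = -15
Pop = 2*Deaths + Grass - Rainfall  [with Deaths=-15, Grass=-3, Rainfall=1]  = -34

-34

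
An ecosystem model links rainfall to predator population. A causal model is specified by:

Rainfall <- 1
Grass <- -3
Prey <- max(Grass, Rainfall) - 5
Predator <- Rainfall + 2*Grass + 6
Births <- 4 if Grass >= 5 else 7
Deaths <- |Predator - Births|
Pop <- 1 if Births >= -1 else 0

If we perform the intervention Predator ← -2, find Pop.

The intervention breaks the incoming arrows to Predator: Predator <- Rainfall + 2*Grass + 6 no longer applies, and Predator = -2.
No directed path runs from Predator to Pop, so Pop keeps its natural value.
Births = 4 if Grass >= 5 else 7  [with Grass=-3]  = 7
Pop = 1 if Births >= -1 else 0  [with Births=7]  = 1

1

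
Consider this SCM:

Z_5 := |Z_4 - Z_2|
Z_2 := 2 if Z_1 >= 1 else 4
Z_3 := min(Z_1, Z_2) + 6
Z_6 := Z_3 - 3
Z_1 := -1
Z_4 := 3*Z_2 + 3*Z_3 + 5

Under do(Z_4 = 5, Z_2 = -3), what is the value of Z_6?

The joint intervention fixes Z_4 = 5, Z_2 = -3, removing each variable's own equation.
Z_3 = min(Z_1, Z_2) + 6  [with Z_1=-1, Z_2=-3]  = 3
Z_6 = Z_3 - 3  [with Z_3=3]  = 0

0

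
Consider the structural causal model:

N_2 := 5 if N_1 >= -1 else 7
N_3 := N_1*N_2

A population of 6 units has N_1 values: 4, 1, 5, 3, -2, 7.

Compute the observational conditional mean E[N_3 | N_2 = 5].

20

Observing N_2=5 restricts to units where N_2's equation naturally yields 5: N_1 ∈ {4, 1, 5, 3, 7}. In that subpopulation N_3 = 20, 5, 25, 15, 35, mean 20.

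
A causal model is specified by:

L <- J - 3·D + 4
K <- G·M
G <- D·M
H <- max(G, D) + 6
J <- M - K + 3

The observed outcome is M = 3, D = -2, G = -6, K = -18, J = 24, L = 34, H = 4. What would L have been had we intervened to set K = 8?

Under do(K=8), the mechanism K <- G·M is discarded; K is fixed at 8.
J = M - K + 3  [with M=3, K=8]  = -2
L = J - 3·D + 4  [with J=-2, D=-2]  = 8

8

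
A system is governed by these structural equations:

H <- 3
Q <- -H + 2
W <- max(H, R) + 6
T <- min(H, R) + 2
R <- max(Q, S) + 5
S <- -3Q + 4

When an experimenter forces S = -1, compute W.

10

The intervention breaks the incoming arrows to S: S <- -3Q + 4 no longer applies, and S = -1.
Q = -H + 2  [with H=3]  = -1
R = max(Q, S) + 5  [with Q=-1, S=-1]  = 4
W = max(H, R) + 6  [with H=3, R=4]  = 10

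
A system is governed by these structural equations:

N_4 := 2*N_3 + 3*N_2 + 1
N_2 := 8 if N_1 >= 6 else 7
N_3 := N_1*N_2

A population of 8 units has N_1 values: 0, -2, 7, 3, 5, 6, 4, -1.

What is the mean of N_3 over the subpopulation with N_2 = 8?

E[N_3|N_2=8] averages over only the 2 units with N_2=8 (N_1 = 7, 6): N_3 = 56, 48, mean 52.

52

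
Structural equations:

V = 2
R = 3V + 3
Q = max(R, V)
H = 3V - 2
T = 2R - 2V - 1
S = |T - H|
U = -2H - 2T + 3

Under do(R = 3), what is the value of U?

Under do(R=3), the mechanism R = 3V + 3 is discarded; R is fixed at 3.
H = 3V - 2  [with V=2]  = 4
T = 2R - 2V - 1  [with R=3, V=2]  = 1
U = -2H - 2T + 3  [with H=4, T=1]  = -7

-7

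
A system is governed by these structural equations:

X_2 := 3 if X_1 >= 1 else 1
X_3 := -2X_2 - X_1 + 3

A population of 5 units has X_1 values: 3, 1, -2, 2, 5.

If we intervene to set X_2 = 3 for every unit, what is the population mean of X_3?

-4.8

do(X_2=3) breaks X_2's dependence on X_1. With X_2=3 fixed, X_3 across the units is -6, -4, -1, -5, -8, mean -4.8.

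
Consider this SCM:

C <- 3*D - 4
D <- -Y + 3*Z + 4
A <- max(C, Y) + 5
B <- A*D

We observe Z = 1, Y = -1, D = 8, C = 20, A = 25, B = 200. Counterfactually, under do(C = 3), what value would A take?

Intervening sets C = 3 and removes its equation (C <- 3*D - 4).
A = max(C, Y) + 5  [with C=3, Y=-1]  = 8

8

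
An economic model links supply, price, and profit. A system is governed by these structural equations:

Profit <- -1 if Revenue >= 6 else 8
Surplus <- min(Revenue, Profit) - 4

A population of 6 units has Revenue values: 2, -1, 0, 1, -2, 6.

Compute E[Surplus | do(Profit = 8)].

Under do(Profit=8), Profit's equation is replaced by Profit=8 for every unit. Per-unit Surplus: -2, -5, -4, -3, -6, 2. Mean = -3.

-3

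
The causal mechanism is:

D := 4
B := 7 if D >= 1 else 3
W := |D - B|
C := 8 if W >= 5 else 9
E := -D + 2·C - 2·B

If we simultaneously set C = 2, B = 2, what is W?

2

Setting C = 2, B = 2 by intervention discards those variables' equations.
W = |D - B|  [with D=4, B=2]  = 2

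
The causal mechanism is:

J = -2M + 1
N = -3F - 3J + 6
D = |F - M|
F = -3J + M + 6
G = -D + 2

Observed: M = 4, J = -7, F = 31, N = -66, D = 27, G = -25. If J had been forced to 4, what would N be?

Under do(J=4), the mechanism J = -2M + 1 is discarded; J is fixed at 4.
F = -3J + M + 6  [with J=4, M=4]  = -2
N = -3F - 3J + 6  [with F=-2, J=4]  = 0

0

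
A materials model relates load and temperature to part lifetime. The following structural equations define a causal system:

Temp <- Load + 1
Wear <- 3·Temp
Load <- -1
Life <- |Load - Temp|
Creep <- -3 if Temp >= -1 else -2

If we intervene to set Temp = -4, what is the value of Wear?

Under do(Temp=-4), the mechanism Temp <- Load + 1 is discarded; Temp is fixed at -4.
Wear = 3·Temp  [with Temp=-4]  = -12

-12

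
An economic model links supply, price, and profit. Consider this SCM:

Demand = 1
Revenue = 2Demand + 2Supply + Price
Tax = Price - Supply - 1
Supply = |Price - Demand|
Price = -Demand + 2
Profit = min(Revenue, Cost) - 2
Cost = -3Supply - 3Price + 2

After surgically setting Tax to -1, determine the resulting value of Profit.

-3

Intervening sets Tax = -1 and removes its equation (Tax = Price - Supply - 1).
No directed path runs from Tax to Profit, so Profit keeps its natural value.
Price = -Demand + 2  [with Demand=1]  = 1
Supply = |Price - Demand|  [with Price=1, Demand=1]  = 0
Cost = -3Supply - 3Price + 2  [with Supply=0, Price=1]  = -1
Revenue = 2Demand + 2Supply + Price  [with Demand=1, Supply=0, Price=1]  = 3
Profit = min(Revenue, Cost) - 2  [with Revenue=3, Cost=-1]  = -3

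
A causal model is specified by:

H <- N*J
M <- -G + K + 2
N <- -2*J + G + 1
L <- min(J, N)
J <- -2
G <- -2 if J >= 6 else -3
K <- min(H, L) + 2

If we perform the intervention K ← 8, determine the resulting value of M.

13

Intervening sets K = 8 and removes its equation (K <- min(H, L) + 2).
G = -2 if J >= 6 else -3  [with J=-2]  = -3
M = -G + K + 2  [with G=-3, K=8]  = 13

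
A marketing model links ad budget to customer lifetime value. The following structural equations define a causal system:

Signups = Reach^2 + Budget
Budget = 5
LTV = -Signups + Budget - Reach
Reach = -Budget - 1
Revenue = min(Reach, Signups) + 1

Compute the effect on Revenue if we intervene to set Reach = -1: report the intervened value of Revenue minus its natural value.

Under do(Reach=-1), the mechanism Reach = -Budget - 1 is discarded; Reach is fixed at -1.
Signups = Reach^2 + Budget  [with Reach=-1, Budget=5]  = 6
Revenue = min(Reach, Signups) + 1  [with Reach=-1, Signups=6]  = 0
Without intervention: Reach = -Budget - 1  [with Budget=5]  = -6; Signups = Reach^2 + Budget  [with Reach=-6, Budget=5]  = 41; Revenue = min(Reach, Signups) + 1  [with Reach=-6, Signups=41]  = -5.
Change = 0 − (-5) = 5.

5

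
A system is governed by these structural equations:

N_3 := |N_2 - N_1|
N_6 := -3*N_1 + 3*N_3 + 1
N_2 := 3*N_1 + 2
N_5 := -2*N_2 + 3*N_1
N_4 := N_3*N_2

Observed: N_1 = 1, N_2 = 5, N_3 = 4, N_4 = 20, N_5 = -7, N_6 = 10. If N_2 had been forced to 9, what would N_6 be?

Under do(N_2=9), the mechanism N_2 := 3*N_1 + 2 is discarded; N_2 is fixed at 9.
N_3 = |N_2 - N_1|  [with N_2=9, N_1=1]  = 8
N_6 = -3*N_1 + 3*N_3 + 1  [with N_1=1, N_3=8]  = 22

22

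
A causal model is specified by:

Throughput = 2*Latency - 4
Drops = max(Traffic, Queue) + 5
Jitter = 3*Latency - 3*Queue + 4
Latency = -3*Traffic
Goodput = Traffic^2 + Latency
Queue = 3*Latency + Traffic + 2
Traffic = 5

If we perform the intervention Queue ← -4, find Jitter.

-29

do(Queue=-4) replaces the equation Queue = 3*Latency + Traffic + 2 with the constant Queue = -4.
Latency = -3*Traffic  [with Traffic=5]  = -15
Jitter = 3*Latency - 3*Queue + 4  [with Latency=-15, Queue=-4]  = -29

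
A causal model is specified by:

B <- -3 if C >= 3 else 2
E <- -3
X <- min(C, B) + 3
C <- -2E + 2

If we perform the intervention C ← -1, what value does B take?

The intervention breaks the incoming arrows to C: C <- -2E + 2 no longer applies, and C = -1.
B = -3 if C >= 3 else 2  [with C=-1]  = 2

2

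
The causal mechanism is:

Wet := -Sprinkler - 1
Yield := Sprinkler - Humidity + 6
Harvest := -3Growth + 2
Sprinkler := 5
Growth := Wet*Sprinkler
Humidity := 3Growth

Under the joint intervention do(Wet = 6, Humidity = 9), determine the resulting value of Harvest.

-88

The joint intervention fixes Wet = 6, Humidity = 9, removing each variable's own equation.
Growth = Wet*Sprinkler  [with Wet=6, Sprinkler=5]  = 30
Harvest = -3Growth + 2  [with Growth=30]  = -88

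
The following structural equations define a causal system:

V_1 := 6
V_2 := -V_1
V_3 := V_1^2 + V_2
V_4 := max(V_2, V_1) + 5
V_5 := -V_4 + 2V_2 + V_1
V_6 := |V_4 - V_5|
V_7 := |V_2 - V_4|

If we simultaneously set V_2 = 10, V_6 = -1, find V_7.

5

Setting V_2 = 10, V_6 = -1 by intervention discards those variables' equations.
V_4 = max(V_2, V_1) + 5  [with V_2=10, V_1=6]  = 15
V_7 = |V_2 - V_4|  [with V_2=10, V_4=15]  = 5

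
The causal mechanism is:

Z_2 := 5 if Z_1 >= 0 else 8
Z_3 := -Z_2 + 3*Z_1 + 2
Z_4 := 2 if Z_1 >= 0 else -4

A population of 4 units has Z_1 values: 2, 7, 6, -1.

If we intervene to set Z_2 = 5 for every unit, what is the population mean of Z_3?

7.5

Under do(Z_2=5), Z_2's equation is replaced by Z_2=5 for every unit. Per-unit Z_3: 3, 18, 15, -6. Mean = 7.5.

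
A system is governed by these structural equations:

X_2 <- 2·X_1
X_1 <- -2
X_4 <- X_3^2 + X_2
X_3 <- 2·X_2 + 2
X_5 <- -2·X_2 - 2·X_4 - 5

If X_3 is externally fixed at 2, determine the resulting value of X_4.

0

The intervention breaks the incoming arrows to X_3: X_3 <- 2·X_2 + 2 no longer applies, and X_3 = 2.
X_2 = 2·X_1  [with X_1=-2]  = -4
X_4 = X_3^2 + X_2  [with X_3=2, X_2=-4]  = 0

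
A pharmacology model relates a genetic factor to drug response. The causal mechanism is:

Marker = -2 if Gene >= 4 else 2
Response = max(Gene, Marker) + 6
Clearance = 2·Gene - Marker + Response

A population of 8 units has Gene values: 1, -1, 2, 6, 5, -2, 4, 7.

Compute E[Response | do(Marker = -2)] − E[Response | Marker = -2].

-2.75

Every unit gets Marker=-2 under the intervention. Response values become 7, 5, 8, 12, 11, 4, 10, 13; E[Response|do(Marker=-2)] = 8.75.
Observing Marker=-2 restricts to units where Marker's equation naturally yields -2: Gene ∈ {6, 5, 4, 7}. In that subpopulation Response = 12, 11, 10, 13, mean 11.5.
Difference = 8.75 − 11.5 = -2.75.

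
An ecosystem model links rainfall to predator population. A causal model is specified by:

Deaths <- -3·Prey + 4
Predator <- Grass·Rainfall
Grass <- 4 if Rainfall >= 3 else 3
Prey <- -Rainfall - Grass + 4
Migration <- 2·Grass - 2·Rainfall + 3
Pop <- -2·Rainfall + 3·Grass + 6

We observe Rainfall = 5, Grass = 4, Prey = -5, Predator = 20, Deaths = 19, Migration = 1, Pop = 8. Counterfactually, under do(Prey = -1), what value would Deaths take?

7

do(Prey=-1) replaces the equation Prey <- -Rainfall - Grass + 4 with the constant Prey = -1.
Deaths = -3·Prey + 4  [with Prey=-1]  = 7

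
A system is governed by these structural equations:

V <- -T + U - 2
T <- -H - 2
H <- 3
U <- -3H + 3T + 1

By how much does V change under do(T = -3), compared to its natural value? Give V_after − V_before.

Under do(T=-3), the mechanism T <- -H - 2 is discarded; T is fixed at -3.
U = -3H + 3T + 1  [with H=3, T=-3]  = -17
V = -T + U - 2  [with T=-3, U=-17]  = -16
Without intervention: T = -H - 2  [with H=3]  = -5; U = -3H + 3T + 1  [with H=3, T=-5]  = -23; V = -T + U - 2  [with T=-5, U=-23]  = -20.
Change = -16 − (-20) = 4.

4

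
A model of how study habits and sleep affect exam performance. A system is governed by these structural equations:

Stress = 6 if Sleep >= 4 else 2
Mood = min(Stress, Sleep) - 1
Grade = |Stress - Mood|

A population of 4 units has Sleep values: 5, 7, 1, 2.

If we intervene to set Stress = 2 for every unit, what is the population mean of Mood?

The intervention sets Stress=2 in all 4 units regardless of Sleep. Recomputing Mood per unit gives 1, 1, 0, 1; average 0.75.

0.75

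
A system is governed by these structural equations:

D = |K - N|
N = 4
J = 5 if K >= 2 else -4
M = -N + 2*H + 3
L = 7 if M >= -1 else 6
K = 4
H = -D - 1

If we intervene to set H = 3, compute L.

7

Under do(H=3), the mechanism H = -D - 1 is discarded; H is fixed at 3.
M = -N + 2*H + 3  [with N=4, H=3]  = 5
L = 7 if M >= -1 else 6  [with M=5]  = 7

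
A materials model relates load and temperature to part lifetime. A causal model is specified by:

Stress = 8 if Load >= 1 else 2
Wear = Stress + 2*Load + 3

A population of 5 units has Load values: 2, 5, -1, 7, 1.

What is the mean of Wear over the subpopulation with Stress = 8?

E[Wear|Stress=8] averages over only the 4 units with Stress=8 (Load = 2, 5, 7, 1): Wear = 15, 21, 25, 13, mean 18.5.

18.5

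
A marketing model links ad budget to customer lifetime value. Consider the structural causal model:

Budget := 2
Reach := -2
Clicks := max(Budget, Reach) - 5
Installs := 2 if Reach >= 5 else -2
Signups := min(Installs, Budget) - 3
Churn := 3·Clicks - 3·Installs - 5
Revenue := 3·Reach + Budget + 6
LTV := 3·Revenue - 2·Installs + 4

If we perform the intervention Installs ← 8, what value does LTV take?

-6

do(Installs=8) replaces the equation Installs := 2 if Reach >= 5 else -2 with the constant Installs = 8.
Revenue = 3·Reach + Budget + 6  [with Reach=-2, Budget=2]  = 2
LTV = 3·Revenue - 2·Installs + 4  [with Revenue=2, Installs=8]  = -6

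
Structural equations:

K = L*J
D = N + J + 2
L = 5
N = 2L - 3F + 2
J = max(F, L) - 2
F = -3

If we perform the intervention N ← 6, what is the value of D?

11

Under do(N=6), the mechanism N = 2L - 3F + 2 is discarded; N is fixed at 6.
J = max(F, L) - 2  [with F=-3, L=5]  = 3
D = N + J + 2  [with N=6, J=3]  = 11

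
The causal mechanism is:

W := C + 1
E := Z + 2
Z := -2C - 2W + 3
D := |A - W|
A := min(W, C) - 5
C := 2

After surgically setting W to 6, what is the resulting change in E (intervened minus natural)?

Under do(W=6), the mechanism W := C + 1 is discarded; W is fixed at 6.
Z = -2C - 2W + 3  [with C=2, W=6]  = -13
E = Z + 2  [with Z=-13]  = -11
Without intervention: W = C + 1  [with C=2]  = 3; Z = -2C - 2W + 3  [with C=2, W=3]  = -7; E = Z + 2  [with Z=-7]  = -5.
Change = -11 − (-5) = -6.

-6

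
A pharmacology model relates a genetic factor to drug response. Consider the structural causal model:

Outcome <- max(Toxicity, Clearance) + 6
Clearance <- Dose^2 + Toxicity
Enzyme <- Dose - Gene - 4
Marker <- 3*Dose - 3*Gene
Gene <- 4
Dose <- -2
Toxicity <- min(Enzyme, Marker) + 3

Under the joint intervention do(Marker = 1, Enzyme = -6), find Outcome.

7

The joint intervention fixes Marker = 1, Enzyme = -6, removing each variable's own equation.
Toxicity = min(Enzyme, Marker) + 3  [with Enzyme=-6, Marker=1]  = -3
Clearance = Dose^2 + Toxicity  [with Dose=-2, Toxicity=-3]  = 1
Outcome = max(Toxicity, Clearance) + 6  [with Toxicity=-3, Clearance=1]  = 7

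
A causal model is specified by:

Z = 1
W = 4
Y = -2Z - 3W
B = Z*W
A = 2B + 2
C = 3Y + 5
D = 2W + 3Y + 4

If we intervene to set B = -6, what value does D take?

-30

The intervention breaks the incoming arrows to B: B = Z*W no longer applies, and B = -6.
No directed path runs from B to D, so D keeps its natural value.
Y = -2Z - 3W  [with Z=1, W=4]  = -14
D = 2W + 3Y + 4  [with W=4, Y=-14]  = -30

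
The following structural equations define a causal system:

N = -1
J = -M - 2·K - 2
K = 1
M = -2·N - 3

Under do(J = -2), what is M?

-1

Under do(J=-2), the mechanism J = -M - 2·K - 2 is discarded; J is fixed at -2.
Since M is not a descendant of the intervened variable, it is unaffected.
M = -2·N - 3  [with N=-1]  = -1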